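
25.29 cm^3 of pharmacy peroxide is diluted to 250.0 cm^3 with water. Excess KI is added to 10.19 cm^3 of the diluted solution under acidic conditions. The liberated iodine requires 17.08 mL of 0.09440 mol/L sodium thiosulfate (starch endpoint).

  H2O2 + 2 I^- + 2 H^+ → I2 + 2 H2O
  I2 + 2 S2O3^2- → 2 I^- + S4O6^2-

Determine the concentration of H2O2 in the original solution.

0.7821 mol/L

n(S2O3^2-) = 0.01708 × 0.09440 = 1.612 × 10^-3 mol
n(I2) = n(S2O3^2-)/2 = 8.062 × 10^-4 mol
n(H2O2) in the aliquot = 8.062 × 10^-4 mol (1:1 ratio)
[H2O2]_dilute = 8.062 × 10^-4 / 0.01019 = 0.07911 mol/L
[H2O2]_original = 0.07911 × 250.0/25.29 = 0.7821 mol/L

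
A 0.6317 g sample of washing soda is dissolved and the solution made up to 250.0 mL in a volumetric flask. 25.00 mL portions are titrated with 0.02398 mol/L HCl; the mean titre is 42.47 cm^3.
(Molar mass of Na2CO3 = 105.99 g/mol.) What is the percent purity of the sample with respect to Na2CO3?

Na2CO3 + 2 HCl → 2 NaCl + H2O + CO2
n(HCl) per titration = 0.04247 × 0.02398 = 1.018 × 10^-3 mol
From the 1:2 ratio, n(Na2CO3) in each aliquot = 1/2 × 1.018 × 10^-3 = 5.092 × 10^-4 mol
n(Na2CO3) in the whole flask = 5.092 × 10^-4 × 250.0/25.00 = 5.092 × 10^-3 mol
mass of Na2CO3 = 5.092 × 10^-3 × 105.99 = 0.5397 g
% Na2CO3 = 0.5397 / 0.6317 × 100 = 85.44 %

85.44 %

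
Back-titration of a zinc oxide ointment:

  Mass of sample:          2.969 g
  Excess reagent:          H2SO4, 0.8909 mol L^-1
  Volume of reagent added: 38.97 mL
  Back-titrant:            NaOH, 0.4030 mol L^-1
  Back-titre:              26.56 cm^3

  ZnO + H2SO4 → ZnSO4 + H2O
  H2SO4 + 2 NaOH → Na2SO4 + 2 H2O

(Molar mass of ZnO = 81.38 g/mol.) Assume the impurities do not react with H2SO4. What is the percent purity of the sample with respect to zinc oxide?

80.49 %

n(H2SO4) added = 0.03897 × 0.8909 = 0.03472 mol
n(NaOH) used in back-titration = 0.02656 × 0.4030 = 0.01070 mol
From the 1:2 ratio, n(H2SO4) left over = 1/2 × 0.01070 = 5.352 × 10^-3 mol
n(H2SO4) consumed by analyte = 0.03472 − 5.352 × 10^-3 = 0.02937 mol
n(ZnO) = 0.02937 mol (1:1 ratio)
mass of ZnO = 0.02937 × 81.38 = 2.390 g
% ZnO = 2.390 / 2.969 × 100 = 80.49 %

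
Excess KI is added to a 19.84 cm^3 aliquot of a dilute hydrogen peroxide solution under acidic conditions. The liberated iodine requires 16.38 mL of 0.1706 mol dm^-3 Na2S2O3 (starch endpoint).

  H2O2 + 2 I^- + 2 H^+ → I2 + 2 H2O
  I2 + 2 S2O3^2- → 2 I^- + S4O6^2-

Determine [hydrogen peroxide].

0.07042 mol/L

n(S2O3^2-) = 0.01638 × 0.1706 = 2.794 × 10^-3 mol
n(I2) = n(S2O3^2-)/2 = 1.397 × 10^-3 mol
n(H2O2) in the aliquot = 1.397 × 10^-3 mol (1:1 ratio)
[H2O2] = 1.397 × 10^-3 / 0.01984 = 0.07042 mol/L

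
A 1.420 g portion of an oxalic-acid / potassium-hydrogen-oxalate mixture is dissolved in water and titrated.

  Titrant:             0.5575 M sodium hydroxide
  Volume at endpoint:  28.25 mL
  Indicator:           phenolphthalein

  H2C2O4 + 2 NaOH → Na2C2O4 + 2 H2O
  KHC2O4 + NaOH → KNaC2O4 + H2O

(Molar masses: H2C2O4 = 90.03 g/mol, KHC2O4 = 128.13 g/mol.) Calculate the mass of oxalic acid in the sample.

0.3239 g

n(NaOH) = 0.02825 × 0.5575 = 0.01575 mol
Let x = n(H2C2O4), y = n(KHC2O4).
Titrant: 2x + 1y = 0.01575;  mass: 90.03x + 128.13y = 1.420
Solving, x = 3.597 × 10^-3 mol, y = 8.555 × 10^-3 mol
mass of H2C2O4 = 3.597 × 10^-3 × 90.03 = 0.3239 g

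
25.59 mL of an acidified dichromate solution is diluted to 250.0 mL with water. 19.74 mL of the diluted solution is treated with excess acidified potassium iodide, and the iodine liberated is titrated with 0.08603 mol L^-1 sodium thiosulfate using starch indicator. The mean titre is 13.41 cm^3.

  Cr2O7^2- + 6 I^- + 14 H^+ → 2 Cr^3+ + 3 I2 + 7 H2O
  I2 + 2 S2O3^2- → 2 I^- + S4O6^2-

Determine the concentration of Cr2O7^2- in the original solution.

n(S2O3^2-) = 0.01341 × 0.08603 = 1.154 × 10^-3 mol
n(I2) = n(S2O3^2-)/2 = 5.768 × 10^-4 mol
From the 1:3 ratio, n(Cr2O7^2-) in the aliquot = 1/3 × 5.768 × 10^-4 = 1.923 × 10^-4 mol
[Cr2O7^2-]_dilute = 1.923 × 10^-4 / 0.01974 = 0.009740 mol/L
[Cr2O7^2-]_original = 0.009740 × 250.0/25.59 = 0.09516 mol/L

0.09516 mol/L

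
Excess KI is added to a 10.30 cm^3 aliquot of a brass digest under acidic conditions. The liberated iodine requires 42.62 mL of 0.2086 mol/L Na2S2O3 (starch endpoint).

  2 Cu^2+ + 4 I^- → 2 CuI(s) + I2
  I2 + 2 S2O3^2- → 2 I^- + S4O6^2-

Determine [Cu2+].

0.8632 mol/L

n(S2O3^2-) = 0.04262 × 0.2086 = 8.891 × 10^-3 mol
n(I2) = n(S2O3^2-)/2 = 4.445 × 10^-3 mol
From the 2:1 ratio, n(Cu2+) in the aliquot = 2/1 × 4.445 × 10^-3 = 8.891 × 10^-3 mol
[Cu2+] = 8.891 × 10^-3 / 0.01030 = 0.8632 mol/L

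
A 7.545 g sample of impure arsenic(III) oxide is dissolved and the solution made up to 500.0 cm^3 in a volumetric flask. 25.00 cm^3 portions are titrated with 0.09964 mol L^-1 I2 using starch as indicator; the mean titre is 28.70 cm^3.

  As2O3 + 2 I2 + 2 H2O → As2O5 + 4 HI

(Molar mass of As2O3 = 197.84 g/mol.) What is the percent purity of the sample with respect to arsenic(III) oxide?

74.98 %

n(I2) per titration = 0.02870 × 0.09964 = 2.860 × 10^-3 mol
From the 1:2 ratio, n(As2O3) in each aliquot = 1/2 × 2.860 × 10^-3 = 1.430 × 10^-3 mol
n(As2O3) in the whole flask = 1.430 × 10^-3 × 500.0/25.00 = 0.02860 mol
mass of As2O3 = 0.02860 × 197.84 = 5.658 g
% As2O3 = 5.658 / 7.545 × 100 = 74.98 %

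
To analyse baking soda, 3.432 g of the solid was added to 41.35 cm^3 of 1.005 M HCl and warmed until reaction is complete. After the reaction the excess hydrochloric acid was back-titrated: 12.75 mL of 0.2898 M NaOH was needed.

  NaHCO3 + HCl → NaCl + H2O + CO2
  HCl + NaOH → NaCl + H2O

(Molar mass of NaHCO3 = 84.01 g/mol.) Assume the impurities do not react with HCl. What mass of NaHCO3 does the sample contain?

3.181 g

n(HCl) added = 0.04135 × 1.005 = 0.04156 mol
n(NaOH) used in back-titration = 0.01275 × 0.2898 = 3.695 × 10^-3 mol
n(HCl) left over = 3.695 × 10^-3 mol (1:1 ratio)
n(HCl) consumed by analyte = 0.04156 − 3.695 × 10^-3 = 0.03786 mol
n(NaHCO3) = 0.03786 mol (1:1 ratio)
mass of NaHCO3 = 0.03786 × 84.01 = 3.181 g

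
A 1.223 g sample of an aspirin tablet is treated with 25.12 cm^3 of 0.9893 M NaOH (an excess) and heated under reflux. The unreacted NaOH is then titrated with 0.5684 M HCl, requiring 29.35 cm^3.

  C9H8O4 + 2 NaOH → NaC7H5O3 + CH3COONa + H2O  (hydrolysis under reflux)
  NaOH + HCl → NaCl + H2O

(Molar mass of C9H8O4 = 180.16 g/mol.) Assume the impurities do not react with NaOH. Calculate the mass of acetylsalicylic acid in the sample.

0.7358 g

n(NaOH) added = 0.02512 × 0.9893 = 0.02485 mol
n(HCl) used in back-titration = 0.02935 × 0.5684 = 0.01668 mol
n(NaOH) left over = 0.01668 mol (1:1 ratio)
n(NaOH) consumed by analyte = 0.02485 − 0.01668 = 8.169 × 10^-3 mol
From the 1:2 ratio, n(C9H8O4) = 1/2 × 8.169 × 10^-3 = 4.084 × 10^-3 mol
mass of C9H8O4 = 4.084 × 10^-3 × 180.16 = 0.7358 g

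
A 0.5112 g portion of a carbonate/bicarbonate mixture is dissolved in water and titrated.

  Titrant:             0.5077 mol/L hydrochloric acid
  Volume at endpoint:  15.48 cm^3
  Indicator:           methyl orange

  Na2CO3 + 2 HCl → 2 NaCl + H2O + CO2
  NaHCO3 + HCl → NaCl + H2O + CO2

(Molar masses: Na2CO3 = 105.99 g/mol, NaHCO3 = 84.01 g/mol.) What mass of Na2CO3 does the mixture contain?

0.2547 g

n(HCl) = 0.01548 × 0.5077 = 7.859 × 10^-3 mol
Let x = n(Na2CO3), y = n(NaHCO3).
Titrant: 2x + 1y = 7.859 × 10^-3;  mass: 105.99x + 84.01y = 0.5112
Solving, x = 2.403 × 10^-3 mol, y = 3.053 × 10^-3 mol
mass of Na2CO3 = 2.403 × 10^-3 × 105.99 = 0.2547 g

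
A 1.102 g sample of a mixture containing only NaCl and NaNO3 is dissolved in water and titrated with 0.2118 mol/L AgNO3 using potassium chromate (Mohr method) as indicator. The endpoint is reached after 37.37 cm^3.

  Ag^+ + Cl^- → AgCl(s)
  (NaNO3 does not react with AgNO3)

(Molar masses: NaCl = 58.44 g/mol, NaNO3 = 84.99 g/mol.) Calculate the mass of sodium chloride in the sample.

n(AgNO3) = 0.03737 × 0.2118 = 7.915 × 10^-3 mol
Let x = n(NaCl), y = n(NaNO3).
Titrant: 1x = 7.915 × 10^-3;  mass: 58.44x + 84.99y = 1.102
Solving, x = 7.915 × 10^-3 mol, y = 7.524 × 10^-3 mol
mass of NaCl = 7.915 × 10^-3 × 58.44 = 0.4626 g

0.4626 g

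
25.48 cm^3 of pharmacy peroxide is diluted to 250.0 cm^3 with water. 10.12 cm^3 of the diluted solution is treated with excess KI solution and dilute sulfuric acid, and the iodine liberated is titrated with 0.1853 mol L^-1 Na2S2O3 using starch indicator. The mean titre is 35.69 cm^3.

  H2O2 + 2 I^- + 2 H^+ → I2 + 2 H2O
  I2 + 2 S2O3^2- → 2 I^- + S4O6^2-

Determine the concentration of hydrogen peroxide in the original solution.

n(S2O3^2-) = 0.03569 × 0.1853 = 6.613 × 10^-3 mol
n(I2) = n(S2O3^2-)/2 = 3.307 × 10^-3 mol
n(H2O2) in the aliquot = 3.307 × 10^-3 mol (1:1 ratio)
[H2O2]_dilute = 3.307 × 10^-3 / 0.01012 = 0.3267 mol/L
[H2O2]_original = 0.3267 × 250.0/25.48 = 3.206 mol/L

3.206 mol/L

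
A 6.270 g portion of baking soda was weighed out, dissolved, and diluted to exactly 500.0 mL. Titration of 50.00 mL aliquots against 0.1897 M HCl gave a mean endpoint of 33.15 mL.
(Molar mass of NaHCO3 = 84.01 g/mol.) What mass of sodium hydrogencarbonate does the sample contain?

NaHCO3 + HCl → NaCl + H2O + CO2
n(HCl) per titration = 0.03315 × 0.1897 = 6.289 × 10^-3 mol
n(NaHCO3) in each aliquot = 6.289 × 10^-3 mol (1:1 ratio)
n(NaHCO3) in the whole flask = 6.289 × 10^-3 × 500.0/50.00 = 0.06289 mol
mass of NaHCO3 = 0.06289 × 84.01 = 5.283 g

5.283 g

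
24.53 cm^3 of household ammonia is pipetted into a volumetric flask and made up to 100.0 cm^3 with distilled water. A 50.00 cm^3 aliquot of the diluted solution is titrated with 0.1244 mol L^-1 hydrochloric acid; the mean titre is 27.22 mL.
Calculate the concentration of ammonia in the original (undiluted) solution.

NH3 + HCl → NH4Cl
n(HCl) = 0.02722 × 0.1244 = 3.386 × 10^-3 mol
n(NH3) in the aliquot = 3.386 × 10^-3 mol (1:1 ratio)
[NH3]_dilute = 3.386 × 10^-3 / 0.05000 = 0.06772 mol/L
Dilution factor = 100.0 / 24.53 = 4.077
[NH3]_stock = 0.06772 × 4.077 = 0.2761 mol/L

0.2761 mol/L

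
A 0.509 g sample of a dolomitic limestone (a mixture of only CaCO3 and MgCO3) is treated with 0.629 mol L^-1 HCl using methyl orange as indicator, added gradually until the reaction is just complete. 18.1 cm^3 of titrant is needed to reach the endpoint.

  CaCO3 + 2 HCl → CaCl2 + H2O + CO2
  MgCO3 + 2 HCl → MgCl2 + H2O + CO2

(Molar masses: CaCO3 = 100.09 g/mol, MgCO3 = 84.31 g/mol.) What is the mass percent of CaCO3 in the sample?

n(HCl) = 0.0181 × 0.629 = 0.0114 mol
Let x = n(CaCO3), y = n(MgCO3).
Titrant: 2x + 2y = 0.0114;  mass: 100.09x + 84.31y = 0.509
Solving, x = 1.84 × 10^-3 mol, y = 3.85 × 10^-3 mol
mass of CaCO3 = 1.84 × 10^-3 × 100.09 = 0.184 g
% CaCO3 = 0.184 / 0.509 × 100 = 36.2 %

36.2 %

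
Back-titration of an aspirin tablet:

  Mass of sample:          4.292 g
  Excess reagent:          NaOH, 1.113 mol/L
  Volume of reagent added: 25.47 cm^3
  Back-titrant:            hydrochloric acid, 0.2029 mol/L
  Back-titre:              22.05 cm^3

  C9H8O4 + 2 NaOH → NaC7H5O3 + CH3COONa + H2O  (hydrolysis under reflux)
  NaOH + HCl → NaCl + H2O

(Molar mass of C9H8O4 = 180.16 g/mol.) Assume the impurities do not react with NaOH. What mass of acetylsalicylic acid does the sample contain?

n(NaOH) added = 0.02547 × 1.113 = 0.02835 mol
n(HCl) used in back-titration = 0.02205 × 0.2029 = 4.474 × 10^-3 mol
n(NaOH) left over = 4.474 × 10^-3 mol (1:1 ratio)
n(NaOH) consumed by analyte = 0.02835 − 4.474 × 10^-3 = 0.02387 mol
From the 1:2 ratio, n(C9H8O4) = 1/2 × 0.02387 = 0.01194 mol
mass of C9H8O4 = 0.01194 × 180.16 = 2.151 g

2.151 g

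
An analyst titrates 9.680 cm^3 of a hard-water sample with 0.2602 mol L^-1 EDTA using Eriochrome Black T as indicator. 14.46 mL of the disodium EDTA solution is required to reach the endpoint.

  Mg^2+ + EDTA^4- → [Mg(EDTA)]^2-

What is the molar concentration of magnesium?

n(EDTA) = 0.01446 L × 0.2602 mol/L = 3.762 × 10^-3 mol
n(Mg2+) = 3.762 × 10^-3 mol (1:1 mole ratio)
[Mg2+] = 3.762 × 10^-3 mol / 0.009680 L = 0.3887 mol/L

0.3887 mol/L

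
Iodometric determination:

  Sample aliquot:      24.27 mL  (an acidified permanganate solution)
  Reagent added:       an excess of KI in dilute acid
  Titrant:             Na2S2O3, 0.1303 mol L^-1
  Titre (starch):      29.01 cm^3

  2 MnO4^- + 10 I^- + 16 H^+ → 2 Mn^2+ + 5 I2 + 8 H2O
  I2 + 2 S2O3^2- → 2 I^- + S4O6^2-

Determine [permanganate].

0.03115 mol/L

n(S2O3^2-) = 0.02901 × 0.1303 = 3.780 × 10^-3 mol
n(I2) = n(S2O3^2-)/2 = 1.890 × 10^-3 mol
From the 2:5 ratio, n(MnO4^-) in the aliquot = 2/5 × 1.890 × 10^-3 = 7.560 × 10^-4 mol
[MnO4^-] = 7.560 × 10^-4 / 0.02427 = 0.03115 mol/L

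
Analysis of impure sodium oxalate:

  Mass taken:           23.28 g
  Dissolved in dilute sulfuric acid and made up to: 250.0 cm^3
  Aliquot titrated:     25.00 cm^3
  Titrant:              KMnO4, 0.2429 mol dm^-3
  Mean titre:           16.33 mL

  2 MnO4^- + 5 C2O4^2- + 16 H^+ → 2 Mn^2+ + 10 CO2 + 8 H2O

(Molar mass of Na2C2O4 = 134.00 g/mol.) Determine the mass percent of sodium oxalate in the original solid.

57.08 %

n(KMnO4) per titration = 0.01633 × 0.2429 = 3.967 × 10^-3 mol
From the 5:2 ratio, n(Na2C2O4) in each aliquot = 5/2 × 3.967 × 10^-3 = 9.916 × 10^-3 mol
n(Na2C2O4) in the whole flask = 9.916 × 10^-3 × 250.0/25.00 = 0.09916 mol
mass of Na2C2O4 = 0.09916 × 134.00 = 13.29 g
% Na2C2O4 = 13.29 / 23.28 × 100 = 57.08 %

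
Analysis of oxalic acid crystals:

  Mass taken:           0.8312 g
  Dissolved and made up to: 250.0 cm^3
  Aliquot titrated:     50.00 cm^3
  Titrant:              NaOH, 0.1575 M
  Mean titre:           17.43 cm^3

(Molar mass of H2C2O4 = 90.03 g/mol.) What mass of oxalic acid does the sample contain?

H2C2O4 + 2 NaOH → Na2C2O4 + 2 H2O
n(NaOH) per titration = 0.01743 × 0.1575 = 2.745 × 10^-3 mol
From the 1:2 ratio, n(H2C2O4) in each aliquot = 1/2 × 2.745 × 10^-3 = 1.373 × 10^-3 mol
n(H2C2O4) in the whole flask = 1.373 × 10^-3 × 250.0/50.00 = 6.863 × 10^-3 mol
mass of H2C2O4 = 6.863 × 10^-3 × 90.03 = 0.6179 g

0.6179 g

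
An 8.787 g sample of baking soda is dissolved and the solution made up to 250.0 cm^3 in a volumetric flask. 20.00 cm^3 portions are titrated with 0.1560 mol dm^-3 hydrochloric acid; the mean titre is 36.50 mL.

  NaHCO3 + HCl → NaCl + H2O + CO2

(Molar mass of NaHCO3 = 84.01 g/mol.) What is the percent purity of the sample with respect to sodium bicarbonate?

68.05 %

n(HCl) per titration = 0.03650 × 0.1560 = 5.694 × 10^-3 mol
n(NaHCO3) in each aliquot = 5.694 × 10^-3 mol (1:1 ratio)
n(NaHCO3) in the whole flask = 5.694 × 10^-3 × 250.0/20.00 = 0.07118 mol
mass of NaHCO3 = 0.07118 × 84.01 = 5.979 g
% NaHCO3 = 5.979 / 8.787 × 100 = 68.05 %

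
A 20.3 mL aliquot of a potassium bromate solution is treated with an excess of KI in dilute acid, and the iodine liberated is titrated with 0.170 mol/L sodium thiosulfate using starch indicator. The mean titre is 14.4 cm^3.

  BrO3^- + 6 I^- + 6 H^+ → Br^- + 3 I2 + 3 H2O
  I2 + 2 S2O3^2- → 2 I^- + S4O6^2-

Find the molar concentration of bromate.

0.0201 mol/L

n(S2O3^2-) = 0.0144 × 0.170 = 2.45 × 10^-3 mol
n(I2) = n(S2O3^2-)/2 = 1.22 × 10^-3 mol
From the 1:3 ratio, n(BrO3^-) in the aliquot = 1/3 × 1.22 × 10^-3 = 4.08 × 10^-4 mol
[BrO3^-] = 4.08 × 10^-4 / 0.0203 = 0.0201 mol/L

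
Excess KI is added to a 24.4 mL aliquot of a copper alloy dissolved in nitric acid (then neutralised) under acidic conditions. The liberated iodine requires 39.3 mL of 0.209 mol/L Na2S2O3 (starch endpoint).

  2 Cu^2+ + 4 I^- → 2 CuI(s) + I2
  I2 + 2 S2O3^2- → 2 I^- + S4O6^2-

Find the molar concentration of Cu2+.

0.337 mol/L

n(S2O3^2-) = 0.0393 × 0.209 = 8.21 × 10^-3 mol
n(I2) = n(S2O3^2-)/2 = 4.11 × 10^-3 mol
From the 2:1 ratio, n(Cu2+) in the aliquot = 2/1 × 4.11 × 10^-3 = 8.21 × 10^-3 mol
[Cu2+] = 8.21 × 10^-3 / 0.0244 = 0.337 mol/L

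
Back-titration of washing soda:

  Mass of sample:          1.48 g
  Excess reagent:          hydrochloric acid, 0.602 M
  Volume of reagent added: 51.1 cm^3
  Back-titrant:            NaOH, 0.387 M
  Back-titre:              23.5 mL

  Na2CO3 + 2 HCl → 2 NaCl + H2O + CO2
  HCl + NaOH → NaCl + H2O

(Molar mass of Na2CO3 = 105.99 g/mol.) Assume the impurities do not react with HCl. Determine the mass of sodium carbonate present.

n(HCl) added = 0.0511 × 0.602 = 0.0308 mol
n(NaOH) used in back-titration = 0.0235 × 0.387 = 9.09 × 10^-3 mol
n(HCl) left over = 9.09 × 10^-3 mol (1:1 ratio)
n(HCl) consumed by analyte = 0.0308 − 9.09 × 10^-3 = 0.0217 mol
From the 1:2 ratio, n(Na2CO3) = 1/2 × 0.0217 = 0.0108 mol
mass of Na2CO3 = 0.0108 × 105.99 = 1.15 g

1.15 g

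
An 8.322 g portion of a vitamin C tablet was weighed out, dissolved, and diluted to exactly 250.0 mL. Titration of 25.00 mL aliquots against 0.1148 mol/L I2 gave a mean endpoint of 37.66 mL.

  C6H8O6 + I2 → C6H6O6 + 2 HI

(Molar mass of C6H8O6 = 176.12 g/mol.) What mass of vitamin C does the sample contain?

n(I2) per titration = 0.03766 × 0.1148 = 4.323 × 10^-3 mol
n(C6H8O6) in each aliquot = 4.323 × 10^-3 mol (1:1 ratio)
n(C6H8O6) in the whole flask = 4.323 × 10^-3 × 250.0/25.00 = 0.04323 mol
mass of C6H8O6 = 0.04323 × 176.12 = 7.614 g

7.614 g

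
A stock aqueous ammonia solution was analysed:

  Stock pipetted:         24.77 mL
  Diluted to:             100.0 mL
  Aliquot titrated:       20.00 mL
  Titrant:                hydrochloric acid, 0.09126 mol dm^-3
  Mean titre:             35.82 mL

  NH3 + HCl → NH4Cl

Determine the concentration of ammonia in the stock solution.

n(HCl) = 0.03582 × 0.09126 = 3.269 × 10^-3 mol
n(NH3) in the aliquot = 3.269 × 10^-3 mol (1:1 ratio)
[NH3]_dilute = 3.269 × 10^-3 / 0.02000 = 0.1634 mol/L
Dilution factor = 100.0 / 24.77 = 4.037
[NH3]_stock = 0.1634 × 4.037 = 0.6599 mol/L

0.6599 mol/L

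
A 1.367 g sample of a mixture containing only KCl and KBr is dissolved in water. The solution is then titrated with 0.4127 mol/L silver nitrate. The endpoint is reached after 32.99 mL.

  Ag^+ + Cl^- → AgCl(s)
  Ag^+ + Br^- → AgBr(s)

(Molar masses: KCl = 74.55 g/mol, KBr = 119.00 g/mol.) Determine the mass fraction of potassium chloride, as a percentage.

n(AgNO3) = 0.03299 × 0.4127 = 0.01361 mol
Let x = n(KCl), y = n(KBr).
Titrant: 1x + 1y = 0.01361;  mass: 74.55x + 119.00y = 1.367
Solving, x = 5.696 × 10^-3 mol, y = 7.919 × 10^-3 mol
mass of KCl = 5.696 × 10^-3 × 74.55 = 0.4246 g
% KCl = 0.4246 / 1.367 × 100 = 31.06 %

31.06 %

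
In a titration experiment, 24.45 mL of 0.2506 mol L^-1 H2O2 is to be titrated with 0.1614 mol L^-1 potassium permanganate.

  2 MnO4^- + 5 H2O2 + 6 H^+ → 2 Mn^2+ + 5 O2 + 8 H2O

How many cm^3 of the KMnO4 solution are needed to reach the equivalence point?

n(H2O2) = 0.02445 L × 0.2506 mol/L = 6.127 × 10^-3 mol
From the 2:5 stoichiometry, n(KMnO4) = 2/5 × 6.127 × 10^-3 = 2.451 × 10^-3 mol
V(KMnO4) = 2.451 × 10^-3 mol / 0.1614 mol/L = 0.01519 L = 15.19 mL

15.19 mL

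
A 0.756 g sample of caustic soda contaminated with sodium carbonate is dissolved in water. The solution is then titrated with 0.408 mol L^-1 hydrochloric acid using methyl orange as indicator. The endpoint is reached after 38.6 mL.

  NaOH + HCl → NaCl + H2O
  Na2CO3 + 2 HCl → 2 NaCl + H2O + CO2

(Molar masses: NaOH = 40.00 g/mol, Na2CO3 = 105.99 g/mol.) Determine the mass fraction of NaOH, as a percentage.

32.0 %

n(HCl) = 0.0386 × 0.408 = 0.0157 mol
Let x = n(NaOH), y = n(Na2CO3).
Titrant: 1x + 2y = 0.0157;  mass: 40.00x + 105.99y = 0.756
Solving, x = 6.05 × 10^-3 mol, y = 4.85 × 10^-3 mol
mass of NaOH = 6.05 × 10^-3 × 40.00 = 0.242 g
% NaOH = 0.242 / 0.756 × 100 = 32.0 %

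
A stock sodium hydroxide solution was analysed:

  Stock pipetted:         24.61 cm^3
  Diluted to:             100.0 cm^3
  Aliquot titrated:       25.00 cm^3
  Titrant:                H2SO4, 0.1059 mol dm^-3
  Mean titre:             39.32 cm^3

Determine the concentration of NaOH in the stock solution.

2 NaOH + H2SO4 → Na2SO4 + 2 H2O
n(H2SO4) = 0.03932 × 0.1059 = 4.164 × 10^-3 mol
From the 2:1 ratio, n(NaOH) in the aliquot = 2/1 × 4.164 × 10^-3 = 8.328 × 10^-3 mol
[NaOH]_dilute = 8.328 × 10^-3 / 0.02500 = 0.3331 mol/L
Dilution factor = 100.0 / 24.61 = 4.063
[NaOH]_stock = 0.3331 × 4.063 = 1.354 mol/L

1.354 mol/L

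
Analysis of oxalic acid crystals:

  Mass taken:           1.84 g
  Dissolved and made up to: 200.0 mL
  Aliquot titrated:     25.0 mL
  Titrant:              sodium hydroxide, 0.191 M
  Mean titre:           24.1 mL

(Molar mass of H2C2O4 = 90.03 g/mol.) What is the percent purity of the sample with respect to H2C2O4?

90.1 %

H2C2O4 + 2 NaOH → Na2C2O4 + 2 H2O
n(NaOH) per titration = 0.0241 × 0.191 = 4.60 × 10^-3 mol
From the 1:2 ratio, n(H2C2O4) in each aliquot = 1/2 × 4.60 × 10^-3 = 2.30 × 10^-3 mol
n(H2C2O4) in the whole flask = 2.30 × 10^-3 × 200.0/25.0 = 0.0184 mol
mass of H2C2O4 = 0.0184 × 90.03 = 1.66 g
% H2C2O4 = 1.66 / 1.84 × 100 = 90.1 %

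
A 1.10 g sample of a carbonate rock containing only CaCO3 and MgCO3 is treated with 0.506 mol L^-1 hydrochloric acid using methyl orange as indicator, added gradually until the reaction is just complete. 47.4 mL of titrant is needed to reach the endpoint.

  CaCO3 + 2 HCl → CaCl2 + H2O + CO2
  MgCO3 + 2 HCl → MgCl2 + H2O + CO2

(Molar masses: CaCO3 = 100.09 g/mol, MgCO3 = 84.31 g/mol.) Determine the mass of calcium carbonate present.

0.564 g

n(HCl) = 0.0474 × 0.506 = 0.0240 mol
Let x = n(CaCO3), y = n(MgCO3).
Titrant: 2x + 2y = 0.0240;  mass: 100.09x + 84.31y = 1.10
Solving, x = 5.64 × 10^-3 mol, y = 6.36 × 10^-3 mol
mass of CaCO3 = 5.64 × 10^-3 × 100.09 = 0.564 g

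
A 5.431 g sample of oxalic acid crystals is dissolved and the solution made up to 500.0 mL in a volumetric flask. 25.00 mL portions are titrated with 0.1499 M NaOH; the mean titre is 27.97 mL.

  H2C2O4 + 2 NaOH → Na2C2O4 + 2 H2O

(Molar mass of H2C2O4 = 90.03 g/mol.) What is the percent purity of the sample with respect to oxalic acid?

69.50 %

n(NaOH) per titration = 0.02797 × 0.1499 = 4.193 × 10^-3 mol
From the 1:2 ratio, n(H2C2O4) in each aliquot = 1/2 × 4.193 × 10^-3 = 2.096 × 10^-3 mol
n(H2C2O4) in the whole flask = 2.096 × 10^-3 × 500.0/25.00 = 0.04193 mol
mass of H2C2O4 = 0.04193 × 90.03 = 3.775 g
% H2C2O4 = 3.775 / 5.431 × 100 = 69.50 %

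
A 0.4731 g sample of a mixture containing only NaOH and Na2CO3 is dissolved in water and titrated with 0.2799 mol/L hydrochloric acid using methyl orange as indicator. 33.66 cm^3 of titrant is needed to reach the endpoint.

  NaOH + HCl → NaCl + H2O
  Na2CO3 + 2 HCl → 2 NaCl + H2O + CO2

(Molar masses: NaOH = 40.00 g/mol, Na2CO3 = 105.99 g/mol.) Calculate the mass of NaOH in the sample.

n(HCl) = 0.03366 × 0.2799 = 9.421 × 10^-3 mol
Let x = n(NaOH), y = n(Na2CO3).
Titrant: 1x + 2y = 9.421 × 10^-3;  mass: 40.00x + 105.99y = 0.4731
Solving, x = 2.015 × 10^-3 mol, y = 3.703 × 10^-3 mol
mass of NaOH = 2.015 × 10^-3 × 40.00 = 0.08061 g

0.08061 g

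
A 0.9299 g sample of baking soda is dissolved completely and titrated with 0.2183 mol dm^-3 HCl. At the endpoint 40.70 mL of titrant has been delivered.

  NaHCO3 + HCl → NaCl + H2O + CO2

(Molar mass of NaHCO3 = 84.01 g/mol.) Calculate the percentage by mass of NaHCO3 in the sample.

n(HCl) = 0.04070 L × 0.2183 mol/L = 8.885 × 10^-3 mol
n(NaHCO3) = 8.885 × 10^-3 mol (1:1 ratio)
mass of NaHCO3 = 8.885 × 10^-3 × 84.01 g/mol = 0.7464 g
% NaHCO3 = 0.7464 / 0.9299 × 100 = 80.27 %

80.27 %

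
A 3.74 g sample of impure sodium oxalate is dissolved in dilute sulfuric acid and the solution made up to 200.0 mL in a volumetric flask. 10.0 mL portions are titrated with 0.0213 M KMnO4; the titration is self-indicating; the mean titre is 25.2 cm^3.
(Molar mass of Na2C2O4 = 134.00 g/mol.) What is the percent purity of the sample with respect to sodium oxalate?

2 MnO4^- + 5 C2O4^2- + 16 H^+ → 2 Mn^2+ + 10 CO2 + 8 H2O
n(KMnO4) per titration = 0.0252 × 0.0213 = 5.37 × 10^-4 mol
From the 5:2 ratio, n(Na2C2O4) in each aliquot = 5/2 × 5.37 × 10^-4 = 1.34 × 10^-3 mol
n(Na2C2O4) in the whole flask = 1.34 × 10^-3 × 200.0/10.0 = 0.0268 mol
mass of Na2C2O4 = 0.0268 × 134.00 = 3.60 g
% Na2C2O4 = 3.60 / 3.74 × 100 = 96.2 %

96.2 %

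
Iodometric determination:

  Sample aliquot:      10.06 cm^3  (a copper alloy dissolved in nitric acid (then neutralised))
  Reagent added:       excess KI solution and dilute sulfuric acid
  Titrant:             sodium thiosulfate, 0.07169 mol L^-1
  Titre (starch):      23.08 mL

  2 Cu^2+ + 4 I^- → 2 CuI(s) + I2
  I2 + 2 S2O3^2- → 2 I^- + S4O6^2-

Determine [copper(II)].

0.1645 mol/L

n(S2O3^2-) = 0.02308 × 0.07169 = 1.655 × 10^-3 mol
n(I2) = n(S2O3^2-)/2 = 8.273 × 10^-4 mol
From the 2:1 ratio, n(Cu2+) in the aliquot = 2/1 × 8.273 × 10^-4 = 1.655 × 10^-3 mol
[Cu2+] = 1.655 × 10^-3 / 0.01006 = 0.1645 mol/L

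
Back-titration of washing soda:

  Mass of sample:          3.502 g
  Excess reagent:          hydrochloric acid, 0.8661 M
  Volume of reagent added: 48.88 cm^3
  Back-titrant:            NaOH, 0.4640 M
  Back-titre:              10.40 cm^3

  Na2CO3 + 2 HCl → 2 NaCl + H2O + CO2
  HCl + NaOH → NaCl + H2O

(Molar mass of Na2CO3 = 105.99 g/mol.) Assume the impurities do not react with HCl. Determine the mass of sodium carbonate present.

n(HCl) added = 0.04888 × 0.8661 = 0.04233 mol
n(NaOH) used in back-titration = 0.01040 × 0.4640 = 4.826 × 10^-3 mol
n(HCl) left over = 4.826 × 10^-3 mol (1:1 ratio)
n(HCl) consumed by analyte = 0.04233 − 4.826 × 10^-3 = 0.03751 mol
From the 1:2 ratio, n(Na2CO3) = 1/2 × 0.03751 = 0.01875 mol
mass of Na2CO3 = 0.01875 × 105.99 = 1.988 g

1.988 g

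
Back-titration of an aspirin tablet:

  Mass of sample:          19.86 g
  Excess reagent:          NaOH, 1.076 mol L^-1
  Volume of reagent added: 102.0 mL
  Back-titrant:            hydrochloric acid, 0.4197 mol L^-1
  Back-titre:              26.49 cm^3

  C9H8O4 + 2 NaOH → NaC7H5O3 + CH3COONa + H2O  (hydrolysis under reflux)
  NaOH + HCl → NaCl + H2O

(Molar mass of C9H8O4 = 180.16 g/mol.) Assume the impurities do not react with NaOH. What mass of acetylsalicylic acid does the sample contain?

8.885 g

n(NaOH) added = 0.1020 × 1.076 = 0.1098 mol
n(HCl) used in back-titration = 0.02649 × 0.4197 = 0.01112 mol
n(NaOH) left over = 0.01112 mol (1:1 ratio)
n(NaOH) consumed by analyte = 0.1098 − 0.01112 = 0.09863 mol
From the 1:2 ratio, n(C9H8O4) = 1/2 × 0.09863 = 0.04932 mol
mass of C9H8O4 = 0.04932 × 180.16 = 8.885 g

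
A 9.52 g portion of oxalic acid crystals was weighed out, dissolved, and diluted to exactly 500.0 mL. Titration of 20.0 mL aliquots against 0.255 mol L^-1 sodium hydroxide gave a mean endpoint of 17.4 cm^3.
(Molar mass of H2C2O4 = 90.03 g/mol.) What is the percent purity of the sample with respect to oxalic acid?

H2C2O4 + 2 NaOH → Na2C2O4 + 2 H2O
n(NaOH) per titration = 0.0174 × 0.255 = 4.44 × 10^-3 mol
From the 1:2 ratio, n(H2C2O4) in each aliquot = 1/2 × 4.44 × 10^-3 = 2.22 × 10^-3 mol
n(H2C2O4) in the whole flask = 2.22 × 10^-3 × 500.0/20.0 = 0.0555 mol
mass of H2C2O4 = 0.0555 × 90.03 = 4.99 g
% H2C2O4 = 4.99 / 9.52 × 100 = 52.5 %

52.5 %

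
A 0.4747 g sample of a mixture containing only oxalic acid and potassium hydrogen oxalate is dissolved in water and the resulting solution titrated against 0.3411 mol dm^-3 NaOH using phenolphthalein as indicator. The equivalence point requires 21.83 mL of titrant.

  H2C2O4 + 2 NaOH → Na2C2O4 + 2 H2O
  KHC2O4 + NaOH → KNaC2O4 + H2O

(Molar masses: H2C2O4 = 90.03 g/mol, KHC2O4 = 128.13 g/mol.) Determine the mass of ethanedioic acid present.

0.2596 g

n(NaOH) = 0.02183 × 0.3411 = 7.446 × 10^-3 mol
Let x = n(H2C2O4), y = n(KHC2O4).
Titrant: 2x + 1y = 7.446 × 10^-3;  mass: 90.03x + 128.13y = 0.4747
Solving, x = 2.884 × 10^-3 mol, y = 1.679 × 10^-3 mol
mass of H2C2O4 = 2.884 × 10^-3 × 90.03 = 0.2596 g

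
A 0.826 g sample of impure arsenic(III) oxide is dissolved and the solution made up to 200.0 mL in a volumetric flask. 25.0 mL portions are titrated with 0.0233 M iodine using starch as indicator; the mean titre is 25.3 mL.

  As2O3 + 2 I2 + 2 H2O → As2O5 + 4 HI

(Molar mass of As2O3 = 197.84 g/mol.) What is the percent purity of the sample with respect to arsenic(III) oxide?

56.5 %

n(I2) per titration = 0.0253 × 0.0233 = 5.89 × 10^-4 mol
From the 1:2 ratio, n(As2O3) in each aliquot = 1/2 × 5.89 × 10^-4 = 2.95 × 10^-4 mol
n(As2O3) in the whole flask = 2.95 × 10^-4 × 200.0/25.0 = 2.36 × 10^-3 mol
mass of As2O3 = 2.36 × 10^-3 × 197.84 = 0.466 g
% As2O3 = 0.466 / 0.826 × 100 = 56.5 %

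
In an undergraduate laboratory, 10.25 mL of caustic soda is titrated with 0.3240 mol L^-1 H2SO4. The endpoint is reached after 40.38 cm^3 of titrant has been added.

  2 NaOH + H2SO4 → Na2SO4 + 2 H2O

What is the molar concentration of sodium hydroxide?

n(H2SO4) = 0.04038 L × 0.3240 mol/L = 0.01308 mol
From the 2:1 mole ratio, n(NaOH) = 2/1 × 0.01308 = 0.02617 mol
[NaOH] = 0.02617 mol / 0.01025 L = 2.553 mol/L

2.553 mol/L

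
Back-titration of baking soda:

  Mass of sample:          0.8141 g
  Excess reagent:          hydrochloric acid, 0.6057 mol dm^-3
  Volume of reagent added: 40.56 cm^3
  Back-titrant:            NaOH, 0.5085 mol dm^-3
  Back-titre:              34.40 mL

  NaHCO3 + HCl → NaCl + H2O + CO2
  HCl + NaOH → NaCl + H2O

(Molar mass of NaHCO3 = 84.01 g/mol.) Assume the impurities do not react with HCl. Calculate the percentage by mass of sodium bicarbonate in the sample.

73.01 %

n(HCl) added = 0.04056 × 0.6057 = 0.02457 mol
n(NaOH) used in back-titration = 0.03440 × 0.5085 = 0.01749 mol
n(HCl) left over = 0.01749 mol (1:1 ratio)
n(HCl) consumed by analyte = 0.02457 − 0.01749 = 7.075 × 10^-3 mol
n(NaHCO3) = 7.075 × 10^-3 mol (1:1 ratio)
mass of NaHCO3 = 7.075 × 10^-3 × 84.01 = 0.5944 g
% NaHCO3 = 0.5944 / 0.8141 × 100 = 73.01 %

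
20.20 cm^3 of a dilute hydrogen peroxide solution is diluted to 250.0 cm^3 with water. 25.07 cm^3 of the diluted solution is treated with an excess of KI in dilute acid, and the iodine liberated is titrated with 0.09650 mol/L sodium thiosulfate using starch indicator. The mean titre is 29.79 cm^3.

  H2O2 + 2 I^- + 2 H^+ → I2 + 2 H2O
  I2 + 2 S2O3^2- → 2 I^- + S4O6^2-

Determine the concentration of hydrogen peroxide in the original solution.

n(S2O3^2-) = 0.02979 × 0.09650 = 2.875 × 10^-3 mol
n(I2) = n(S2O3^2-)/2 = 1.437 × 10^-3 mol
n(H2O2) in the aliquot = 1.437 × 10^-3 mol (1:1 ratio)
[H2O2]_dilute = 1.437 × 10^-3 / 0.02507 = 0.05733 mol/L
[H2O2]_original = 0.05733 × 250.0/20.20 = 0.7096 mol/L

0.7096 mol/L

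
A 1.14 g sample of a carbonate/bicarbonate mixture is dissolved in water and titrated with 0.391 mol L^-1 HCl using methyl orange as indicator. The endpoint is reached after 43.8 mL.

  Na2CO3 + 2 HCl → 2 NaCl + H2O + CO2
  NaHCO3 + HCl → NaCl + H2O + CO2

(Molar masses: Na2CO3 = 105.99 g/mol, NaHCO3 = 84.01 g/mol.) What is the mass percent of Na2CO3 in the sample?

n(HCl) = 0.0438 × 0.391 = 0.0171 mol
Let x = n(Na2CO3), y = n(NaHCO3).
Titrant: 2x + 1y = 0.0171;  mass: 105.99x + 84.01y = 1.14
Solving, x = 4.82 × 10^-3 mol, y = 7.49 × 10^-3 mol
mass of Na2CO3 = 4.82 × 10^-3 × 105.99 = 0.510 g
% Na2CO3 = 0.510 / 1.14 × 100 = 44.8 %

44.8 %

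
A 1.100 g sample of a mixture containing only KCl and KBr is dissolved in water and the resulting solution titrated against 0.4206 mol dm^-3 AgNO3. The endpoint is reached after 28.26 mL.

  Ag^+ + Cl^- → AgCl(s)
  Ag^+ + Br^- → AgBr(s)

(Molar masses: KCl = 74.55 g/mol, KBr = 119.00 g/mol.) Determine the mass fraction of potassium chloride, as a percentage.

47.94 %

n(AgNO3) = 0.02826 × 0.4206 = 0.01189 mol
Let x = n(KCl), y = n(KBr).
Titrant: 1x + 1y = 0.01189;  mass: 74.55x + 119.00y = 1.100
Solving, x = 7.074 × 10^-3 mol, y = 4.812 × 10^-3 mol
mass of KCl = 7.074 × 10^-3 × 74.55 = 0.5274 g
% KCl = 0.5274 / 1.100 × 100 = 47.94 %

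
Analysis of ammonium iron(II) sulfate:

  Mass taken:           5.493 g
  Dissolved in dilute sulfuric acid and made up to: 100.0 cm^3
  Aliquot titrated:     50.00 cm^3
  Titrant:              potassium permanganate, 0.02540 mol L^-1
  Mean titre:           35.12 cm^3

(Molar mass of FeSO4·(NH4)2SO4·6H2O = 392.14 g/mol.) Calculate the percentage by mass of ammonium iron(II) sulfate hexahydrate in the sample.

MnO4^- + 5 Fe^2+ + 8 H^+ → Mn^2+ + 5 Fe^3+ + 4 H2O
n(KMnO4) per titration = 0.03512 × 0.02540 = 8.920 × 10^-4 mol
From the 5:1 ratio, n(FeSO4·(NH4)2SO4·6H2O) in each aliquot = 5/1 × 8.920 × 10^-4 = 4.460 × 10^-3 mol
n(FeSO4·(NH4)2SO4·6H2O) in the whole flask = 4.460 × 10^-3 × 100.0/50.00 = 8.920 × 10^-3 mol
mass of FeSO4·(NH4)2SO4·6H2O = 8.920 × 10^-3 × 392.14 = 3.498 g
% FeSO4·(NH4)2SO4·6H2O = 3.498 / 5.493 × 100 = 63.68 %

63.68 %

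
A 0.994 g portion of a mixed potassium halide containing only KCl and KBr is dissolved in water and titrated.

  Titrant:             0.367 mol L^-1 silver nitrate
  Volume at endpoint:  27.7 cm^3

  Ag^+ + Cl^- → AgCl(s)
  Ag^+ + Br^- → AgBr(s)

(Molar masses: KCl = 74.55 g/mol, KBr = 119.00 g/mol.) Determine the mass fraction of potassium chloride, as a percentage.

n(AgNO3) = 0.0277 × 0.367 = 0.0102 mol
Let x = n(KCl), y = n(KBr).
Titrant: 1x + 1y = 0.0102;  mass: 74.55x + 119.00y = 0.994
Solving, x = 4.85 × 10^-3 mol, y = 5.31 × 10^-3 mol
mass of KCl = 4.85 × 10^-3 × 74.55 = 0.362 g
% KCl = 0.362 / 0.994 × 100 = 36.4 %

36.4 %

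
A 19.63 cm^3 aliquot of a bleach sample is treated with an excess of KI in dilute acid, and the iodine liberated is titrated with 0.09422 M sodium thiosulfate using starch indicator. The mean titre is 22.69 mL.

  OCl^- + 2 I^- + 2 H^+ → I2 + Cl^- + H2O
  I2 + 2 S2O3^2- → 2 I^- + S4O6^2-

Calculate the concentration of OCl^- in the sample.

n(S2O3^2-) = 0.02269 × 0.09422 = 2.138 × 10^-3 mol
n(I2) = n(S2O3^2-)/2 = 1.069 × 10^-3 mol
n(OCl^-) in the aliquot = 1.069 × 10^-3 mol (1:1 ratio)
[OCl^-] = 1.069 × 10^-3 / 0.01963 = 0.05445 mol/L

0.05445 M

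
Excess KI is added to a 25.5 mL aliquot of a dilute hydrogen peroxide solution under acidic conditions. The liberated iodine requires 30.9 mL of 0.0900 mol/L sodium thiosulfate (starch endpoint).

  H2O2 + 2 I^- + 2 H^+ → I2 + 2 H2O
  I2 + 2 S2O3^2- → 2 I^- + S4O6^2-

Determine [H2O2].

0.0545 mol/L

n(S2O3^2-) = 0.0309 × 0.0900 = 2.78 × 10^-3 mol
n(I2) = n(S2O3^2-)/2 = 1.39 × 10^-3 mol
n(H2O2) in the aliquot = 1.39 × 10^-3 mol (1:1 ratio)
[H2O2] = 1.39 × 10^-3 / 0.0255 = 0.0545 mol/L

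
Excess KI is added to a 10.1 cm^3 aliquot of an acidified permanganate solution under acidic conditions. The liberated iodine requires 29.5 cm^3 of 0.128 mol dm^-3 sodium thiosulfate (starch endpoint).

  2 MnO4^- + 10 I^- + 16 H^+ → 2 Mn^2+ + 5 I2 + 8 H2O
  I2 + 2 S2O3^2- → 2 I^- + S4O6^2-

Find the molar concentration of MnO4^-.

n(S2O3^2-) = 0.0295 × 0.128 = 3.78 × 10^-3 mol
n(I2) = n(S2O3^2-)/2 = 1.89 × 10^-3 mol
From the 2:5 ratio, n(MnO4^-) in the aliquot = 2/5 × 1.89 × 10^-3 = 7.55 × 10^-4 mol
[MnO4^-] = 7.55 × 10^-4 / 0.0101 = 0.0748 mol/L

0.0748 mol/L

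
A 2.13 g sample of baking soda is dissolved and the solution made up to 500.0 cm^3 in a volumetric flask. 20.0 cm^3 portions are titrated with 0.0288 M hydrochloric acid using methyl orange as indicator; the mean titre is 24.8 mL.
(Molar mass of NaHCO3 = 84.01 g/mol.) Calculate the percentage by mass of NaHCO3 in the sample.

70.4 %

NaHCO3 + HCl → NaCl + H2O + CO2
n(HCl) per titration = 0.0248 × 0.0288 = 7.14 × 10^-4 mol
n(NaHCO3) in each aliquot = 7.14 × 10^-4 mol (1:1 ratio)
n(NaHCO3) in the whole flask = 7.14 × 10^-4 × 500.0/20.0 = 0.0179 mol
mass of NaHCO3 = 0.0179 × 84.01 = 1.50 g
% NaHCO3 = 1.50 / 2.13 × 100 = 70.4 %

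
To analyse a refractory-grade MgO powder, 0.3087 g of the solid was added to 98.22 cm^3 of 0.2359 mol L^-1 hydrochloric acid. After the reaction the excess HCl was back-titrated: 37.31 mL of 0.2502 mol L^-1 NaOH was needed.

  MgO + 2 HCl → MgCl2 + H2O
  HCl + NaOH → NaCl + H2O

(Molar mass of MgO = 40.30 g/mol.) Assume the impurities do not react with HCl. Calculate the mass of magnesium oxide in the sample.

n(HCl) added = 0.09822 × 0.2359 = 0.02317 mol
n(NaOH) used in back-titration = 0.03731 × 0.2502 = 9.335 × 10^-3 mol
n(HCl) left over = 9.335 × 10^-3 mol (1:1 ratio)
n(HCl) consumed by analyte = 0.02317 − 9.335 × 10^-3 = 0.01384 mol
From the 1:2 ratio, n(MgO) = 1/2 × 0.01384 = 6.918 × 10^-3 mol
mass of MgO = 6.918 × 10^-3 × 40.30 = 0.2788 g

0.2788 g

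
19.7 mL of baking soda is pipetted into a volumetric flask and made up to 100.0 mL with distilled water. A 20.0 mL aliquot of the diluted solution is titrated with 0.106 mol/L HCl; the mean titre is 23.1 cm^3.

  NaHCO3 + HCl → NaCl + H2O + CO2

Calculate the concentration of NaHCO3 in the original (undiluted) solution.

0.621 mol/L

n(HCl) = 0.0231 × 0.106 = 2.45 × 10^-3 mol
n(NaHCO3) in the aliquot = 2.45 × 10^-3 mol (1:1 ratio)
[NaHCO3]_dilute = 2.45 × 10^-3 / 0.0200 = 0.122 mol/L
Dilution factor = 100.0 / 19.7 = 5.076
[NaHCO3]_stock = 0.122 × 5.076 = 0.621 mol/L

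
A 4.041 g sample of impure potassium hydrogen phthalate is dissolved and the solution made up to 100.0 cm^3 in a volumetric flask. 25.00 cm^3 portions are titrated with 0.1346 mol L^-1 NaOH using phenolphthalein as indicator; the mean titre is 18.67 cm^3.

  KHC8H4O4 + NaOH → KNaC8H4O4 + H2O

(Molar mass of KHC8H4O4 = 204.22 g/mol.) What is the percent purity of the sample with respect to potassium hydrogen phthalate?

50.80 %

n(NaOH) per titration = 0.01867 × 0.1346 = 2.513 × 10^-3 mol
n(KHC8H4O4) in each aliquot = 2.513 × 10^-3 mol (1:1 ratio)
n(KHC8H4O4) in the whole flask = 2.513 × 10^-3 × 100.0/25.00 = 0.01005 mol
mass of KHC8H4O4 = 0.01005 × 204.22 = 2.053 g
% KHC8H4O4 = 2.053 / 4.041 × 100 = 50.80 %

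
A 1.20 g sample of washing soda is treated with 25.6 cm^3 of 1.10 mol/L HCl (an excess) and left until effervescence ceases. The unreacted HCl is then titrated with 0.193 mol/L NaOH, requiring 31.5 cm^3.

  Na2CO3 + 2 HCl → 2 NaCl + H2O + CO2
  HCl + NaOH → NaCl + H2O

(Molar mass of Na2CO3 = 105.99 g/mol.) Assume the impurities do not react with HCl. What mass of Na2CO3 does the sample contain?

n(HCl) added = 0.0256 × 1.10 = 0.0282 mol
n(NaOH) used in back-titration = 0.0315 × 0.193 = 6.08 × 10^-3 mol
n(HCl) left over = 6.08 × 10^-3 mol (1:1 ratio)
n(HCl) consumed by analyte = 0.0282 − 6.08 × 10^-3 = 0.0221 mol
From the 1:2 ratio, n(Na2CO3) = 1/2 × 0.0221 = 0.0110 mol
mass of Na2CO3 = 0.0110 × 105.99 = 1.17 g

1.17 g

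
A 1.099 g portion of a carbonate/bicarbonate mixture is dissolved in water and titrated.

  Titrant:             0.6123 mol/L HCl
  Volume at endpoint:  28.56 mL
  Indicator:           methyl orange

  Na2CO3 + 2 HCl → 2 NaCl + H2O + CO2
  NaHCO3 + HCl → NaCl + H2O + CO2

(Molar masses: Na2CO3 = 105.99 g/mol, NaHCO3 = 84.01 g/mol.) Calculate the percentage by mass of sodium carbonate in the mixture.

n(HCl) = 0.02856 × 0.6123 = 0.01749 mol
Let x = n(Na2CO3), y = n(NaHCO3).
Titrant: 2x + 1y = 0.01749;  mass: 105.99x + 84.01y = 1.099
Solving, x = 5.967 × 10^-3 mol, y = 5.554 × 10^-3 mol
mass of Na2CO3 = 5.967 × 10^-3 × 105.99 = 0.6324 g
% Na2CO3 = 0.6324 / 1.099 × 100 = 57.54 %

57.54 %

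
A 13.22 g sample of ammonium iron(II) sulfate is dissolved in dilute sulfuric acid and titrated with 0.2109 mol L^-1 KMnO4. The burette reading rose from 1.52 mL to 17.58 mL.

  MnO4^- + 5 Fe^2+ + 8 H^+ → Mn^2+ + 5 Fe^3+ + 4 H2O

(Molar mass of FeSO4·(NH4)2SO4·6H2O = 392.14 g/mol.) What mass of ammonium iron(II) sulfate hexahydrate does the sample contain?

n(KMnO4) = 0.01606 L × 0.2109 mol/L = 3.387 × 10^-3 mol
From the 5:1 ratio, n(FeSO4·(NH4)2SO4·6H2O) = 5/1 × 3.387 × 10^-3 = 0.01694 mol
mass of FeSO4·(NH4)2SO4·6H2O = 0.01694 × 392.14 g/mol = 6.641 g

6.641 g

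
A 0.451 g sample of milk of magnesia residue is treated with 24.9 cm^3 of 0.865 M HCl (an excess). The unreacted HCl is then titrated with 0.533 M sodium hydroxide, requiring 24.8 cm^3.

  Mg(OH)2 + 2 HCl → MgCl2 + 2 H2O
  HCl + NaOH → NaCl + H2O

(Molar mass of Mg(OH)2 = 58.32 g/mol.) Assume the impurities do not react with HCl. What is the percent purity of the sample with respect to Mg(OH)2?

53.8 %

n(HCl) added = 0.0249 × 0.865 = 0.0215 mol
n(NaOH) used in back-titration = 0.0248 × 0.533 = 0.0132 mol
n(HCl) left over = 0.0132 mol (1:1 ratio)
n(HCl) consumed by analyte = 0.0215 − 0.0132 = 8.32 × 10^-3 mol
From the 1:2 ratio, n(Mg(OH)2) = 1/2 × 8.32 × 10^-3 = 4.16 × 10^-3 mol
mass of Mg(OH)2 = 4.16 × 10^-3 × 58.32 = 0.243 g
% Mg(OH)2 = 0.243 / 0.451 × 100 = 53.8 %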